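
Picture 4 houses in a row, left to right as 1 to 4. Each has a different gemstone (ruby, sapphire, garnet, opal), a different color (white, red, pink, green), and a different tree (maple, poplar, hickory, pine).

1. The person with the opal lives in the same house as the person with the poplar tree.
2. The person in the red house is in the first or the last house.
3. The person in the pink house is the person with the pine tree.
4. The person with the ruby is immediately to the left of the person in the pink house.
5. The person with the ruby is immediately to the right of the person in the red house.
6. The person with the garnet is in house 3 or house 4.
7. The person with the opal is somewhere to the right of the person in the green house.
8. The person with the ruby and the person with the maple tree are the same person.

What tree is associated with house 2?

maple

By clue 5, the person with the ruby is in house 2.
From clue 5, the person in the red house must be in house 1.
Clue 8 places the person with the maple tree in house 2.
House 1's gemstone must be sapphire (nothing else left).
The person in the pink house is in house 3 (clue 4).
The only color still possible for house 2 is green.
That leaves white as the color for house 4.
So house 1 gets hickory for tree.
From clue 3, the person with the pine tree must be in house 3.
That leaves poplar as the tree for house 4.
By clue 1, the person with the opal is in house 4.
House 3 gemstone: only garnet fits.
So: house 1 = sapphire/red/hickory, house 2 = ruby/green/maple, house 3 = garnet/pink/pine, house 4 = opal/white/poplar.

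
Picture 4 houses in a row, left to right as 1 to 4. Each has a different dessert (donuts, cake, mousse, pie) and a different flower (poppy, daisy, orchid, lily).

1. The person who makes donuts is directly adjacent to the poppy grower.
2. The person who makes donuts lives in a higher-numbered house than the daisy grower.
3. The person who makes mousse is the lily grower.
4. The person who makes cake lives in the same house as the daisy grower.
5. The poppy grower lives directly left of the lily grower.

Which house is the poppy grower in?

The person who makes cake is narrowed to house 1 or 2 or 3; consider each.
Placing it in house 2 and house 3 leads to a contradiction, so it's in house 1.
The daisy grower is in house 1 (clue 4).
The person who makes mousse is narrowed to house 3 or 4; consider each.
Placing it in house 3 leads to a contradiction, so it's in house 4.
The lily grower is in house 4 (clue 3).
The poppy grower is in house 3 (clue 5).
That leaves orchid as the flower for house 2.
The person who makes donuts is in house 2 (clue 1).
So house 3 gets pie for dessert.
So: house 1 = cake/daisy, house 2 = donuts/orchid, house 3 = pie/poppy, house 4 = mousse/lily.

3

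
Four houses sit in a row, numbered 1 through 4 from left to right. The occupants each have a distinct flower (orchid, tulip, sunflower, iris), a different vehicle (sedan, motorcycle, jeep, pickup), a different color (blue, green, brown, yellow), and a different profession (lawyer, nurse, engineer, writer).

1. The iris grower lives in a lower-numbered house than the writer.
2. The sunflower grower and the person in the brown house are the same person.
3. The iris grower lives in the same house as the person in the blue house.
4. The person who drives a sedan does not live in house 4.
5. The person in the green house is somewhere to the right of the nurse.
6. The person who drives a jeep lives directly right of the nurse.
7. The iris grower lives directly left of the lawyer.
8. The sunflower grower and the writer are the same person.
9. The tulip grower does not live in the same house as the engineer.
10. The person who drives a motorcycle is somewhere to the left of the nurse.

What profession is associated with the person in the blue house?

nurse

That leaves engineer as the profession for house 1.
The person who drives a jeep is narrowed to house 3 or 4; consider each.
Placing it in house 4 leads to a contradiction, so it's in house 3.
By clue 6, the nurse is in house 2.
The person who drives a motorcycle is in house 1 (clue 10).
So house 4 gets pickup for vehicle.
The only flower still possible for house 1 is orchid.
That leaves sedan as the vehicle for house 2.
So house 1 gets yellow for color.
The only color still possible for house 2 is blue.
Clue 3: the iris grower is in house 2.
Clue 7 places the lawyer in house 3.
That leaves writer as the profession for house 4.
Clue 8 places the sunflower grower in house 4.
That leaves tulip as the flower for house 3.
Clue 2: the person in the brown house is in house 4.
The only color still possible for house 3 is green.
So: house 1 = orchid/motorcycle/yellow/engineer, house 2 = iris/sedan/blue/nurse, house 3 = tulip/jeep/green/lawyer, house 4 = sunflower/pickup/brown/writer.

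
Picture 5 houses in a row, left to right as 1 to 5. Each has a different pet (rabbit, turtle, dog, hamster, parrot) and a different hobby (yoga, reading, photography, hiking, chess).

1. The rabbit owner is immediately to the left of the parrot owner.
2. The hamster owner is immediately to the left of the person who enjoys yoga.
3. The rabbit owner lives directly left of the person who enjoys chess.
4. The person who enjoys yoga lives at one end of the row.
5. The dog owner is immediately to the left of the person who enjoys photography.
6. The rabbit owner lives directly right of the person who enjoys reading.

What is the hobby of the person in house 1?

Clue 4: the person who enjoys yoga is in house 5.
The hamster owner is in house 4 (clue 2).
Clue 1 places the rabbit owner in house 2.
From clue 1, the parrot owner must be in house 3.
Clue 3 places the person who enjoys chess in house 3.
Clue 6: the person who enjoys reading is in house 1.
That leaves turtle as the pet for house 5.
Clue 5: the person who enjoys photography is in house 2.
House 1 pet: only dog fits.
House 4's hobby must be hiking (nothing else left).
So: house 1 = dog/reading, house 2 = rabbit/photography, house 3 = parrot/chess, house 4 = hamster/hiking, house 5 = turtle/yoga.

reading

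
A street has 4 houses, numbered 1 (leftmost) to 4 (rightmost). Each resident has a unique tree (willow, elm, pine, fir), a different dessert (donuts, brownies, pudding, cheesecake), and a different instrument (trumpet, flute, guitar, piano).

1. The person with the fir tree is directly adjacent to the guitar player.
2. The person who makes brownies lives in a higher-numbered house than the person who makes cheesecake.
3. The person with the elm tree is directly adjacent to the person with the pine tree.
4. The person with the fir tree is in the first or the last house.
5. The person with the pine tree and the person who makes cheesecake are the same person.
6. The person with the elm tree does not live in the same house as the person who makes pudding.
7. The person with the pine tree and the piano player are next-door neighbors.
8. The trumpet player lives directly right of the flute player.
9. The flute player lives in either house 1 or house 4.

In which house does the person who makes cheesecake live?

The flute player is in house 1 (clue 9).
The trumpet player is in house 2 (clue 8).
House 3 instrument: only guitar fits.
That leaves piano as the instrument for house 4.
By clue 1, the person with the fir tree is in house 4.
Clue 7: the person with the pine tree is in house 3.
The person with the elm tree is in house 2 (clue 3).
The person who makes cheesecake is in house 3 (clue 5).
The only tree still possible for house 1 is willow.
Clue 2: the person who makes brownies is in house 4.
House 1's dessert must be pudding (nothing else left).
House 2 dessert: only donuts fits.
So: house 1 = willow/pudding/flute, house 2 = elm/donuts/trumpet, house 3 = pine/cheesecake/guitar, house 4 = fir/brownies/piano.

3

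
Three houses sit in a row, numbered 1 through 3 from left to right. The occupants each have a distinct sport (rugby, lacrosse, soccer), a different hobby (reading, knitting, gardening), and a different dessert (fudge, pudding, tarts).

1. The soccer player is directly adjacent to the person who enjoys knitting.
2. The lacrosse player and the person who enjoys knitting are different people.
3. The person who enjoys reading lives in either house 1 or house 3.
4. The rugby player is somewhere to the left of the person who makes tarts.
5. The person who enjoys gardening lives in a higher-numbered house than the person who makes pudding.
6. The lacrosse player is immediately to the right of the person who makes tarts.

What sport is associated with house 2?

The lacrosse player is in house 3 (clue 6).
From clue 6, the person who makes tarts must be in house 2.
House 3 dessert: only fudge fits.
Clue 4: the rugby player is in house 1.
House 2's sport must be soccer (nothing else left).
That leaves pudding as the dessert for house 1.
The person who enjoys knitting is in house 1 (clue 1).
That leaves gardening as the hobby for house 2.
House 3's hobby must be reading (nothing else left).
So: house 1 = rugby/knitting/pudding, house 2 = soccer/gardening/tarts, house 3 = lacrosse/reading/fudge.

soccer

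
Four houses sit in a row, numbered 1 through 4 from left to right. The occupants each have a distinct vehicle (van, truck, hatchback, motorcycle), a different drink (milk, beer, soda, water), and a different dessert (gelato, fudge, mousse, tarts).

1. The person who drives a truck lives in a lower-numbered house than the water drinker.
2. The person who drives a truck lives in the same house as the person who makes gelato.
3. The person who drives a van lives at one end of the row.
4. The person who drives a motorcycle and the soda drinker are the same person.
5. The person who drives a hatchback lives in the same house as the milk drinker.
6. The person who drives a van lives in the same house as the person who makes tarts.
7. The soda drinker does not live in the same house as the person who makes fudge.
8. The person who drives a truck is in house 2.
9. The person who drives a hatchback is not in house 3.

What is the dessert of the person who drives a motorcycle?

From clue 8, the person who drives a truck must be in house 2.
That leaves motorcycle as the vehicle for house 3.
From clue 2, the person who makes gelato must be in house 2.
The soda drinker is in house 3 (clue 4).
House 2's drink must be beer (nothing else left).
House 4's drink must be water (nothing else left).
House 3 dessert: only mousse fits.
From clue 5, the person who drives a hatchback must be in house 1.
House 4 vehicle: only van fits.
The only drink still possible for house 1 is milk.
From clue 6, the person who makes tarts must be in house 4.
House 1's dessert must be fudge (nothing else left).
So: house 1 = hatchback/milk/fudge, house 2 = truck/beer/gelato, house 3 = motorcycle/soda/mousse, house 4 = van/water/tarts.

mousse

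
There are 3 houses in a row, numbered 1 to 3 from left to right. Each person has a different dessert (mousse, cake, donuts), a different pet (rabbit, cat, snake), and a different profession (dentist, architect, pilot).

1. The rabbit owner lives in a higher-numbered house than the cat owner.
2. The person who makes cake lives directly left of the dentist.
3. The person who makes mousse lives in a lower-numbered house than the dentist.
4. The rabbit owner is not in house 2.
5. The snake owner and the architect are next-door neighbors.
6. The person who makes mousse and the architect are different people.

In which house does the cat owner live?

2

Clue 4 places the rabbit owner in house 3.
The only dessert still possible for house 3 is donuts.
The person who makes cake is narrowed to house 1 or 2; consider each.
Placing it in house 1 leads to a contradiction, so it's in house 2.
The dentist is in house 3 (clue 2).
The only dessert still possible for house 1 is mousse.
Clue 6 places the architect in house 2.
So house 1 gets pilot for profession.
Clue 5: the snake owner is in house 1.
The only pet still possible for house 2 is cat.
So: house 1 = mousse/snake/pilot, house 2 = cake/cat/architect, house 3 = donuts/rabbit/dentist.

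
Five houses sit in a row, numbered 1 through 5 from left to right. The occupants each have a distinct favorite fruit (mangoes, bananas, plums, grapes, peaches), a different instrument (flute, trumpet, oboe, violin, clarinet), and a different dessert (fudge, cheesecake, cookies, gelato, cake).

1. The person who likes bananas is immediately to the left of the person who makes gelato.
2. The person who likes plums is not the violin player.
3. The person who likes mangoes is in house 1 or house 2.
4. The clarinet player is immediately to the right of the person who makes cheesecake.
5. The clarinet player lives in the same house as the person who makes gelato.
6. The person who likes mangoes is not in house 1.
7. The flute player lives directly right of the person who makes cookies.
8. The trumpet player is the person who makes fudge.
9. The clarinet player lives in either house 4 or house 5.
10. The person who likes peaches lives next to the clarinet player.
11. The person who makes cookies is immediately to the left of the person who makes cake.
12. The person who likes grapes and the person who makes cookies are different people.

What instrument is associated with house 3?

violin

From clue 6, the person who likes mangoes must be in house 2.
The person who likes bananas is narrowed to house 3 or 4; consider each.
Placing it in house 4 leads to a contradiction, so it's in house 3.
The person who makes gelato is in house 4 (clue 1).
Clue 5: the clarinet player is in house 4.
So house 5 gets peaches for favorite fruit.
So house 2 gets cake for dessert.
So house 3 gets cheesecake for dessert.
That leaves fudge as the dessert for house 5.
Clue 7: the flute player is in house 2.
Clue 8 places the trumpet player in house 5.
The person who likes grapes is in house 4 (clue 12).
House 1's favorite fruit must be plums (nothing else left).
That leaves cookies as the dessert for house 1.
Clue 2: the violin player is in house 3.
That leaves oboe as the instrument for house 1.
So: house 1 = plums/oboe/cookies, house 2 = mangoes/flute/cake, house 3 = bananas/violin/cheesecake, house 4 = grapes/clarinet/gelato, house 5 = peaches/trumpet/fudge.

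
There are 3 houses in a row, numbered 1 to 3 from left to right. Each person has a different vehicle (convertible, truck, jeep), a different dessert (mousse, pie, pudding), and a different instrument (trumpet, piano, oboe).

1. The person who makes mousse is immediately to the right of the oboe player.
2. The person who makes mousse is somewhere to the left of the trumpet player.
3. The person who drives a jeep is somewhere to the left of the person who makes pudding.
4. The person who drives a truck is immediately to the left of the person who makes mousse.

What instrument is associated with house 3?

trumpet

From clue 2, the person who makes mousse must be in house 2.
From clue 2, the trumpet player must be in house 3.
Clue 4: the person who drives a truck is in house 1.
So house 2 gets jeep for vehicle.
The only vehicle still possible for house 3 is convertible.
House 1 dessert: only pie fits.
House 3 dessert: only pudding fits.
The oboe player is in house 1 (clue 1).
That leaves piano as the instrument for house 2.
So: house 1 = truck/pie/oboe, house 2 = jeep/mousse/piano, house 3 = convertible/pudding/trumpet.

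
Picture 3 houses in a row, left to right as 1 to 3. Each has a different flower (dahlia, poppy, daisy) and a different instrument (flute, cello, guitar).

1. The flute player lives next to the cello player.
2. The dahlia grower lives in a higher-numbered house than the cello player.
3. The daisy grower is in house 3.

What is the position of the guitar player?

Clue 3 places the daisy grower in house 3.
The only flower still possible for house 1 is poppy.
The only flower still possible for house 2 is dahlia.
By clue 2, the cello player is in house 1.
By clue 1, the flute player is in house 2.
House 3 instrument: only guitar fits.
So: house 1 = poppy/cello, house 2 = dahlia/flute, house 3 = daisy/guitar.

3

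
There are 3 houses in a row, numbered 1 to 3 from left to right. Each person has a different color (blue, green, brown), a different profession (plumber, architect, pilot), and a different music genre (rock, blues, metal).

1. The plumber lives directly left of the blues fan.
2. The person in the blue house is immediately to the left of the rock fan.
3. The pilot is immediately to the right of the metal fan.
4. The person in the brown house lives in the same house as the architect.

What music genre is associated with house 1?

metal

The only music genre still possible for house 1 is metal.
From clue 3, the pilot must be in house 2.
So house 3 gets architect for profession.
By clue 1, the blues fan is in house 2.
By clue 4, the person in the brown house is in house 3.
That leaves plumber as the profession for house 1.
The only music genre still possible for house 3 is rock.
From clue 2, the person in the blue house must be in house 2.
The only color still possible for house 1 is green.
So: house 1 = green/plumber/metal, house 2 = blue/pilot/blues, house 3 = brown/architect/rock.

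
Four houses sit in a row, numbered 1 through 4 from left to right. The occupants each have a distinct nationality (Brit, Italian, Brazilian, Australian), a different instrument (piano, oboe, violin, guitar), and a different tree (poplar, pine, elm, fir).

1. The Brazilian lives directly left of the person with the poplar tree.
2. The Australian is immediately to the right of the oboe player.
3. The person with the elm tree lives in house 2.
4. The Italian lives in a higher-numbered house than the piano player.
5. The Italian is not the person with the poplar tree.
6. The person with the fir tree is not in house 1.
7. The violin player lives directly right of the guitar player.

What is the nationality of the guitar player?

Australian

Clue 3 places the person with the elm tree in house 2.
House 4's instrument must be violin (nothing else left).
That leaves pine as the tree for house 1.
From clue 7, the guitar player must be in house 3.
House 1 nationality: only Brit fits.
The only nationality still possible for house 4 is Italian.
From clue 5, the person with the poplar tree must be in house 3.
That leaves fir as the tree for house 4.
From clue 1, the Brazilian must be in house 2.
So house 3 gets Australian for nationality.
The oboe player is in house 2 (clue 2).
House 1's instrument must be piano (nothing else left).
So: house 1 = Brit/piano/pine, house 2 = Brazilian/oboe/elm, house 3 = Australian/guitar/poplar, house 4 = Italian/violin/fir.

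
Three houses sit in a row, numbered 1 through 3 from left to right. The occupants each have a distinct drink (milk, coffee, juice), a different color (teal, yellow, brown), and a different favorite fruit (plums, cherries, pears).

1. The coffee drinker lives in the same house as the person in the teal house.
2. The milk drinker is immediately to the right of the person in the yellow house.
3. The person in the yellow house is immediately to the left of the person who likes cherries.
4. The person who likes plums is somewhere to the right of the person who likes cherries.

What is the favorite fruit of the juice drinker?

Clue 4 places the person who likes plums in house 3.
Clue 4: the person who likes cherries is in house 2.
The only favorite fruit still possible for house 1 is pears.
Clue 3: the person in the yellow house is in house 1.
By clue 2, the milk drinker is in house 2.
That leaves juice as the drink for house 1.
House 3's drink must be coffee (nothing else left).
The person in the teal house is in house 3 (clue 1).
House 2 color: only brown fits.
So: house 1 = juice/yellow/pears, house 2 = milk/brown/cherries, house 3 = coffee/teal/plums.

pears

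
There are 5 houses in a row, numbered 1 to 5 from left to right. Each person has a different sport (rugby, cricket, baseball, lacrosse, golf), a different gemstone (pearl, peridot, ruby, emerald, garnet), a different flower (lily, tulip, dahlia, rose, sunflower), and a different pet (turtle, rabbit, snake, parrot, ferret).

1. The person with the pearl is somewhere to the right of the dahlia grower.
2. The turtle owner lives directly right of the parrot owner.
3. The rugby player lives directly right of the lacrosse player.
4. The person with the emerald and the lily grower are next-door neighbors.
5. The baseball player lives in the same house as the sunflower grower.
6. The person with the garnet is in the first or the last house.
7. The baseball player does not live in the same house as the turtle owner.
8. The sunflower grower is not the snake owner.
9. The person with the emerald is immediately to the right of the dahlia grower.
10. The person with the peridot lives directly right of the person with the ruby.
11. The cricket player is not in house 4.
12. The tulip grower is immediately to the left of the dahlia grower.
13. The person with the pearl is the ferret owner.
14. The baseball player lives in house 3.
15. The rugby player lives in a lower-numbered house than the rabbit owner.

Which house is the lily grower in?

Clue 14 places the baseball player in house 3.
By clue 3, the rugby player is in house 2.
Clue 3 places the lacrosse player in house 1.
The sunflower grower is in house 3 (clue 5).
The only sport still possible for house 4 is golf.
That leaves cricket as the sport for house 5.
Clue 12 places the tulip grower in house 1.
The dahlia grower is in house 2 (clue 12).
Clue 4 places the lily grower in house 4.
By clue 9, the person with the emerald is in house 3.
So house 5 gets rose for flower.
House 2 gemstone: only peridot fits.
By clue 10, the person with the ruby is in house 1.
The only gemstone still possible for house 4 is pearl.
So house 5 gets garnet for gemstone.
From clue 13, the ferret owner must be in house 4.
From clue 2, the turtle owner must be in house 2.
By clue 2, the parrot owner is in house 1.
House 3's pet must be rabbit (nothing else left).
House 5's pet must be snake (nothing else left).
So: house 1 = lacrosse/ruby/tulip/parrot, house 2 = rugby/peridot/dahlia/turtle, house 3 = baseball/emerald/sunflower/rabbit, house 4 = golf/pearl/lily/ferret, house 5 = cricket/garnet/rose/snake.

4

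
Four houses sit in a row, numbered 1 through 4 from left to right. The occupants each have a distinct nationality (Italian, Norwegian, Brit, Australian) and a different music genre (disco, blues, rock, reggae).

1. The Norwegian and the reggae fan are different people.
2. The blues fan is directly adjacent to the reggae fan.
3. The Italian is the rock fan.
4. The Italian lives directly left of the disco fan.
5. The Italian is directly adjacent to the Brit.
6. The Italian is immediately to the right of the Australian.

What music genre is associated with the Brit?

The Australian is narrowed to house 1 or 2; consider each.
Placing it in house 1 leads to a contradiction, so it's in house 2.
Clue 6 places the Italian in house 3.
By clue 3, the rock fan is in house 3.
Clue 4: the disco fan is in house 4.
From clue 5, the Brit must be in house 4.
That leaves Norwegian as the nationality for house 1.
By clue 1, the reggae fan is in house 2.
From clue 2, the blues fan must be in house 1.
So: house 1 = Norwegian/blues, house 2 = Australian/reggae, house 3 = Italian/rock, house 4 = Brit/disco.

disco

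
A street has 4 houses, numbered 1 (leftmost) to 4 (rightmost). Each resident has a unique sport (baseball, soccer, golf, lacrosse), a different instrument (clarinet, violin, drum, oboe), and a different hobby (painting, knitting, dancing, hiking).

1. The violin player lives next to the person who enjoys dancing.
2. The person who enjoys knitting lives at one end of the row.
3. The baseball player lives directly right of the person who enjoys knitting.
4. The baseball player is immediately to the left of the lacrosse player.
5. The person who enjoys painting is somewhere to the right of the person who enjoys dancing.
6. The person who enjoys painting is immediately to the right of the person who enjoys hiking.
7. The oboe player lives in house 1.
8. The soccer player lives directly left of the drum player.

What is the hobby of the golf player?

By clue 3, the baseball player is in house 2.
Clue 3 places the person who enjoys knitting in house 1.
Clue 4: the lacrosse player is in house 3.
From clue 7, the oboe player must be in house 1.
The only sport still possible for house 4 is golf.
House 4's hobby must be painting (nothing else left).
The person who enjoys hiking is in house 3 (clue 6).
Clue 8 places the drum player in house 2.
House 1's sport must be soccer (nothing else left).
House 2 hobby: only dancing fits.
Clue 1: the violin player is in house 3.
The only instrument still possible for house 4 is clarinet.
So: house 1 = soccer/oboe/knitting, house 2 = baseball/drum/dancing, house 3 = lacrosse/violin/hiking, house 4 = golf/clarinet/painting.

painting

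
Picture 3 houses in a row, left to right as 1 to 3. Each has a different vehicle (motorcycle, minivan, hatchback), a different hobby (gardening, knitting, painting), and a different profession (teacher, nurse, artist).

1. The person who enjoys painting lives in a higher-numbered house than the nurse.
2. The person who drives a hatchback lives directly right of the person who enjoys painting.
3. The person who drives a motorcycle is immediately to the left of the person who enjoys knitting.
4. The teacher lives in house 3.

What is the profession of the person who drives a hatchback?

teacher

Clue 2: the person who drives a hatchback is in house 3.
Clue 2 places the person who enjoys painting in house 2.
By clue 4, the teacher is in house 3.
House 1's hobby must be gardening (nothing else left).
That leaves knitting as the hobby for house 3.
By clue 1, the nurse is in house 1.
From clue 3, the person who drives a motorcycle must be in house 2.
That leaves minivan as the vehicle for house 1.
The only profession still possible for house 2 is artist.
So: house 1 = minivan/gardening/nurse, house 2 = motorcycle/painting/artist, house 3 = hatchback/knitting/teacher.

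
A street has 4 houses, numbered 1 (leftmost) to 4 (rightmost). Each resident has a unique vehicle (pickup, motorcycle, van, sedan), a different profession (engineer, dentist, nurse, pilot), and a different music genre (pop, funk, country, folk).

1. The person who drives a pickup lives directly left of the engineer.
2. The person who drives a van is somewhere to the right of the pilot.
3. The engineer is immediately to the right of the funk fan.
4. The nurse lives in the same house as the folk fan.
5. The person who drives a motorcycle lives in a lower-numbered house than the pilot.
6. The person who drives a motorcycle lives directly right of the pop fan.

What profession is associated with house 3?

pilot

Clue 6 places the person who drives a motorcycle in house 2.
Clue 6 places the pop fan in house 1.
By clue 3, the engineer is in house 4.
By clue 3, the funk fan is in house 3.
Clue 5: the pilot is in house 3.
House 1 profession: only dentist fits.
So house 2 gets nurse for profession.
From clue 1, the person who drives a pickup must be in house 3.
Clue 2: the person who drives a van is in house 4.
From clue 4, the folk fan must be in house 2.
That leaves sedan as the vehicle for house 1.
That leaves country as the music genre for house 4.
So: house 1 = sedan/dentist/pop, house 2 = motorcycle/nurse/folk, house 3 = pickup/pilot/funk, house 4 = van/engineer/country.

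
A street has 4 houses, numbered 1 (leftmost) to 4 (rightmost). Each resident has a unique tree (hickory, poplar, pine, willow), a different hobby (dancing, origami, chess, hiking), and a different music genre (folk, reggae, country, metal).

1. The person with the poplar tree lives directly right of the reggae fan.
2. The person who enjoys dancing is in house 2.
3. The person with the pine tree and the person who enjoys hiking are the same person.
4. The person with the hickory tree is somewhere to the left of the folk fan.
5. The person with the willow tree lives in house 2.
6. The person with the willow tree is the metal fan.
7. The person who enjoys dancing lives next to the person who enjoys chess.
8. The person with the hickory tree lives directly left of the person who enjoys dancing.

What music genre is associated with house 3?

From clue 2, the person who enjoys dancing must be in house 2.
Clue 5 places the person with the willow tree in house 2.
Clue 6 places the metal fan in house 2.
The person with the hickory tree is in house 1 (clue 8).
From clue 1, the person with the poplar tree must be in house 4.
From clue 1, the reggae fan must be in house 3.
The only tree still possible for house 3 is pine.
House 1 music genre: only country fits.
House 4's music genre must be folk (nothing else left).
From clue 3, the person who enjoys hiking must be in house 3.
The only hobby still possible for house 4 is origami.
That leaves chess as the hobby for house 1.
So: house 1 = hickory/chess/country, house 2 = willow/dancing/metal, house 3 = pine/hiking/reggae, house 4 = poplar/origami/folk.

reggae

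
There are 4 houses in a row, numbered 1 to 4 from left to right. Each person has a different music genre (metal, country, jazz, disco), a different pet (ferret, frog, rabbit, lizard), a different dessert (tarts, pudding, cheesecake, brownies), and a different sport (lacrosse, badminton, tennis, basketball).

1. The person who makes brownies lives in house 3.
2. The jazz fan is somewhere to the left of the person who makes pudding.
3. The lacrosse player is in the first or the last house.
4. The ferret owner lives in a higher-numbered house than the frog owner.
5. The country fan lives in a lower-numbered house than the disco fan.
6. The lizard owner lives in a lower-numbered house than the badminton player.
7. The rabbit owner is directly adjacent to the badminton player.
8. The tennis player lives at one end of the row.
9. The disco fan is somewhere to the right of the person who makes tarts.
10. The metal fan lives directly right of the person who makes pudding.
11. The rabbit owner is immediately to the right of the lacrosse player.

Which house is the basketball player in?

By clue 1, the person who makes brownies is in house 3.
Clue 11: the rabbit owner is in house 2.
Clue 11: the lacrosse player is in house 1.
So house 4 gets ferret for pet.
House 4's dessert must be cheesecake (nothing else left).
So house 4 gets tennis for sport.
From clue 2, the jazz fan must be in house 1.
By clue 6, the lizard owner is in house 1.
The badminton player is in house 3 (clue 7).
Clue 10: the metal fan is in house 3.
The only music genre still possible for house 4 is disco.
So house 3 gets frog for pet.
House 1 dessert: only tarts fits.
House 2 dessert: only pudding fits.
So house 2 gets basketball for sport.
That leaves country as the music genre for house 2.
So: house 1 = jazz/lizard/tarts/lacrosse, house 2 = country/rabbit/pudding/basketball, house 3 = metal/frog/brownies/badminton, house 4 = disco/ferret/cheesecake/tennis.

2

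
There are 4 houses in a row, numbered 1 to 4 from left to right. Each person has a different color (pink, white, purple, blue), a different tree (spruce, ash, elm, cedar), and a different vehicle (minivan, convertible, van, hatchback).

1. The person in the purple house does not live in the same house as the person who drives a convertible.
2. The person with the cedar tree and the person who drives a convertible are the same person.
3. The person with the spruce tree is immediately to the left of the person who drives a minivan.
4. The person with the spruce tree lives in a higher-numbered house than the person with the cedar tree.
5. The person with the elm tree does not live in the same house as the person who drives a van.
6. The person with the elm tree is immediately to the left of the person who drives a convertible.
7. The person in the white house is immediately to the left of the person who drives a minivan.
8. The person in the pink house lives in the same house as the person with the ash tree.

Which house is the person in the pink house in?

That leaves ash as the tree for house 4.
The person with the cedar tree is in house 2 (clue 2).
The person who drives a convertible is in house 2 (clue 2).
The person with the spruce tree is in house 3 (clue 4).
From clue 6, the person with the elm tree must be in house 1.
Clue 8: the person in the pink house is in house 4.
By clue 3, the person who drives a minivan is in house 4.
By clue 7, the person in the white house is in house 3.
The only color still possible for house 1 is purple.
House 2's color must be blue (nothing else left).
House 1 vehicle: only hatchback fits.
That leaves van as the vehicle for house 3.
So: house 1 = purple/elm/hatchback, house 2 = blue/cedar/convertible, house 3 = white/spruce/van, house 4 = pink/ash/minivan.

4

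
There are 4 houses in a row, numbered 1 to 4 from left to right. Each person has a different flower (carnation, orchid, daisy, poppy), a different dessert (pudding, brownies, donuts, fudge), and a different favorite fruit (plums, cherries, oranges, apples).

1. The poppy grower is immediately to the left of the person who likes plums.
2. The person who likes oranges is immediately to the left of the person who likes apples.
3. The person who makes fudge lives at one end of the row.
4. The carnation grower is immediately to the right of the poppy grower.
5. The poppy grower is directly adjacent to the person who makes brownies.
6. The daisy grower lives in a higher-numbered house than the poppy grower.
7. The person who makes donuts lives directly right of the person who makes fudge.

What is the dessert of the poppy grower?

Clue 7: the person who makes donuts is in house 2.
Clue 7: the person who makes fudge is in house 1.
The only flower still possible for house 1 is orchid.
House 2's flower must be poppy (nothing else left).
Clue 1 places the person who likes plums in house 3.
From clue 4, the carnation grower must be in house 3.
The person who makes brownies is in house 3 (clue 5).
House 4's flower must be daisy (nothing else left).
The only dessert still possible for house 4 is pudding.
From clue 2, the person who likes oranges must be in house 1.
By clue 2, the person who likes apples is in house 2.
House 4's favorite fruit must be cherries (nothing else left).
So: house 1 = orchid/fudge/oranges, house 2 = poppy/donuts/apples, house 3 = carnation/brownies/plums, house 4 = daisy/pudding/cherries.

donuts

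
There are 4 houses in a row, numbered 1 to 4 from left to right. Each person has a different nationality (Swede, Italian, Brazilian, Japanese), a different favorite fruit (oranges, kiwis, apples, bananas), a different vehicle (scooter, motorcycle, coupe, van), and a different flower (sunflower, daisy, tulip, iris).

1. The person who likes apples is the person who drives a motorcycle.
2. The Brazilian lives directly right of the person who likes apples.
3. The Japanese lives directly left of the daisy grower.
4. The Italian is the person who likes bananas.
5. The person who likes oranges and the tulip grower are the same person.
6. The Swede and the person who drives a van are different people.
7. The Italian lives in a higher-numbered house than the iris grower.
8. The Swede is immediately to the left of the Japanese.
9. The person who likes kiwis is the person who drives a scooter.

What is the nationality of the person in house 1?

So house 1 gets Swede for nationality.
From clue 8, the Japanese must be in house 2.
The daisy grower is in house 3 (clue 3).
The Brazilian is narrowed to house 3 or 4; consider each.
Placing it in house 4 leads to a contradiction, so it's in house 3.
From clue 2, the person who likes apples must be in house 2.
So house 4 gets Italian for nationality.
By clue 1, the person who drives a motorcycle is in house 2.
The person who likes bananas is in house 4 (clue 4).
That leaves kiwis as the favorite fruit for house 3.
The tulip grower is in house 1 (clue 5).
By clue 9, the person who drives a scooter is in house 3.
House 1's favorite fruit must be oranges (nothing else left).
House 1's vehicle must be coupe (nothing else left).
House 4 vehicle: only van fits.
House 2's flower must be iris (nothing else left).
House 4 flower: only sunflower fits.
So: house 1 = Swede/oranges/coupe/tulip, house 2 = Japanese/apples/motorcycle/iris, house 3 = Brazilian/kiwis/scooter/daisy, house 4 = Italian/bananas/van/sunflower.

Swede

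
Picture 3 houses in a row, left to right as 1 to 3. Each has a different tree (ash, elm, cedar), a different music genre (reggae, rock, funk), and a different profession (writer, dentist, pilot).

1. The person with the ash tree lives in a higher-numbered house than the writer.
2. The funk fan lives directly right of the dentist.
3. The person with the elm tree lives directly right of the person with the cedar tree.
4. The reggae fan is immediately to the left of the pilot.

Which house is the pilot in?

House 1's tree must be cedar (nothing else left).
So house 3 gets pilot for profession.
From clue 3, the person with the elm tree must be in house 2.
From clue 4, the reggae fan must be in house 2.
That leaves ash as the tree for house 3.
House 1's music genre must be rock (nothing else left).
House 3 music genre: only funk fits.
The dentist is in house 2 (clue 2).
House 1's profession must be writer (nothing else left).
So: house 1 = cedar/rock/writer, house 2 = elm/reggae/dentist, house 3 = ash/funk/pilot.

3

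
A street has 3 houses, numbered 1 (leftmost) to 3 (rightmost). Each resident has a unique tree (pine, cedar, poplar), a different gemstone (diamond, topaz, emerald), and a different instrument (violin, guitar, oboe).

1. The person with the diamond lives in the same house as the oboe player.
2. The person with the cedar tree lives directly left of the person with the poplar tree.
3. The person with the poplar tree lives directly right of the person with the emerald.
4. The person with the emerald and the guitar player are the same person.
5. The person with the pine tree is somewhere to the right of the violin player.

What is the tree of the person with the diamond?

House 1's tree must be cedar (nothing else left).
So house 3 gets oboe for instrument.
Clue 1: the person with the diamond is in house 3.
Clue 2 places the person with the poplar tree in house 2.
From clue 3, the person with the emerald must be in house 1.
By clue 4, the guitar player is in house 1.
The only tree still possible for house 3 is pine.
House 2's gemstone must be topaz (nothing else left).
House 2's instrument must be violin (nothing else left).
So: house 1 = cedar/emerald/guitar, house 2 = poplar/topaz/violin, house 3 = pine/diamond/oboe.

pine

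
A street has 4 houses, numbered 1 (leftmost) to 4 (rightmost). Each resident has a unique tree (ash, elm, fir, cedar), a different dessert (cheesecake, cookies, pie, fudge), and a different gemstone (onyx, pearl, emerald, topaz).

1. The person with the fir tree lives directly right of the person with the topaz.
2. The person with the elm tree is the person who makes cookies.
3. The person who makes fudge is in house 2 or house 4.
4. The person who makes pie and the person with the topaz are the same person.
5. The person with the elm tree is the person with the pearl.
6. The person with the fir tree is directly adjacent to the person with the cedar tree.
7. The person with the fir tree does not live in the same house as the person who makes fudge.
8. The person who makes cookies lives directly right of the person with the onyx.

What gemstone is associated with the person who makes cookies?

pearl

The person who makes fudge is narrowed to house 2 or 4; consider each.
Placing it in house 2 leads to a contradiction, so it's in house 4.
So house 4 gets emerald for gemstone.
House 3 gemstone: only pearl fits.
By clue 5, the person with the elm tree is in house 3.
That leaves fir as the tree for house 2.
Clue 1: the person with the topaz is in house 1.
The person who makes cookies is in house 3 (clue 2).
The person who makes pie is in house 1 (clue 4).
From clue 6, the person with the cedar tree must be in house 1.
The person with the onyx is in house 2 (clue 8).
That leaves ash as the tree for house 4.
The only dessert still possible for house 2 is cheesecake.
So: house 1 = cedar/pie/topaz, house 2 = fir/cheesecake/onyx, house 3 = elm/cookies/pearl, house 4 = ash/fudge/emerald.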